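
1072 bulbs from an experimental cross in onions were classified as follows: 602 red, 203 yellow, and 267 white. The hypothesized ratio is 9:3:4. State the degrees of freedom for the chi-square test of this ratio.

A goodness-of-fit test with 3 phenotype classes has df = 3 − 1 = 2.

2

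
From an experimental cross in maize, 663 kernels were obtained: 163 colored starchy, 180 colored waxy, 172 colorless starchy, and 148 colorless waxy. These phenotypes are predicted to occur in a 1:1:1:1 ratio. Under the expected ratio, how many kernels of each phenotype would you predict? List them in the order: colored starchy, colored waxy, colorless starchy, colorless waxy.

165.75, 165.75, 165.75, 165.75

Total ratio parts = 4. Expected numbers out of 663:
  colored starchy: 663 × 1/4 = 165.75
  colored waxy: 663 × 1/4 = 165.75
  colorless starchy: 663 × 1/4 = 165.75
  colorless waxy: 663 × 1/4 = 165.75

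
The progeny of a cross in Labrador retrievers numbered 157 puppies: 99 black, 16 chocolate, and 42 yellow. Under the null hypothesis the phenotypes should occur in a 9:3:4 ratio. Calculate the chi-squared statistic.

Under the 9:3:4 hypothesis (Σ ratio = 16, N = 157):
  black: 157 × 9/16 = 88.3125
  chocolate: 157 × 3/16 = 29.4375
  yellow: 157 × 4/16 = 39.25
χ² = Σ (O − E)² / E
  black: (99 − 88.3125)² / 88.3125 = 1.2934
  chocolate: (16 − 29.4375)² / 29.4375 = 6.1339
  yellow: (42 − 39.25)² / 39.25 = 0.1927
χ² = 1.2934 + 6.1339 + 0.1927 = 7.620

7.620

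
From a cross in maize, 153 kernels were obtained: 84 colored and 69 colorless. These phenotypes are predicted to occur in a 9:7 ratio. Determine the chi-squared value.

0.113

Total ratio parts = 16. Expected numbers out of 153:
  colored: 153 × 9/16 = 86.0625
  colorless: 153 × 7/16 = 66.9375
χ² = Σ (O − E)² / E
  colored: (84 − 86.0625)² / 86.0625 = 0.0494
  colorless: (69 − 66.9375)² / 66.9375 = 0.0636
χ² = 0.0494 + 0.0636 = 0.113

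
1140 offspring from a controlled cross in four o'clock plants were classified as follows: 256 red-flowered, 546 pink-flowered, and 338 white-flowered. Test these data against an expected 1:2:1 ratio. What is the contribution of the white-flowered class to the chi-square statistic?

9.856

Under the 1:2:1 hypothesis (Σ ratio = 4, N = 1140):
  red-flowered: 1140 × 1/4 = 285
  pink-flowered: 1140 × 2/4 = 570
  white-flowered: 1140 × 1/4 = 285
Contribution of white-flowered: (338 − 285)² / 285 = 9.8561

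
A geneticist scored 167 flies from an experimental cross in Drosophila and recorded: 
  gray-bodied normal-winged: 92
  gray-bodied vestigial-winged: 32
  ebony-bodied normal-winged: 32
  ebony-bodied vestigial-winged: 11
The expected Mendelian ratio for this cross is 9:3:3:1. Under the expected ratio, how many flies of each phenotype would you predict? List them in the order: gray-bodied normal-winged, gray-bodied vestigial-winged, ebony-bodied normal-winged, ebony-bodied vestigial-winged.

93.9375, 31.3125, 31.3125, 10.4375

Total ratio parts = 16. Expected numbers out of 167:
  gray-bodied normal-winged: 167 × 9/16 = 93.9375
  gray-bodied vestigial-winged: 167 × 3/16 = 31.3125
  ebony-bodied normal-winged: 167 × 3/16 = 31.3125
  ebony-bodied vestigial-winged: 167 × 1/16 = 10.4375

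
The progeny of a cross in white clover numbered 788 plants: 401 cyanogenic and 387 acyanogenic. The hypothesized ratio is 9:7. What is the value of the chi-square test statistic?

Under the 9:7 hypothesis (Σ ratio = 16, N = 788):
  cyanogenic: 788 × 9/16 = 443.25
  acyanogenic: 788 × 7/16 = 344.75
χ² = Σ (O − E)² / E
  cyanogenic: (401 − 443.25)² / 443.25 = 4.0272
  acyanogenic: (387 − 344.75)² / 344.75 = 5.1778
χ² = 4.0272 + 5.1778 = 9.205

9.205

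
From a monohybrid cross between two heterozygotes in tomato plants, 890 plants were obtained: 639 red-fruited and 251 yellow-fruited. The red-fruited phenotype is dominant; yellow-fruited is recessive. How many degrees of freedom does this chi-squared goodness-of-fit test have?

1

For a monohybrid cross between heterozygotes with complete dominance, the expected phenotypic ratio is 3:1.
A goodness-of-fit test with 2 phenotype classes has df = 2 − 1 = 1.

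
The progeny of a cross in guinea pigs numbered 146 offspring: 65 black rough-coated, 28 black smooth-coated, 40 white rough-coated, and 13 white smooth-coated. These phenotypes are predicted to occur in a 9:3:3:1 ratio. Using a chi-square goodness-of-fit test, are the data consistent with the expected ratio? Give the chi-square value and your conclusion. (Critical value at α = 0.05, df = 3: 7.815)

Expected counts for N = 146 under a 9:3:3:1 ratio (total parts = 16):
  black rough-coated: 146 × 9/16 = 82.125
  black smooth-coated: 146 × 3/16 = 27.375
  white rough-coated: 146 × 3/16 = 27.375
  white smooth-coated: 146 × 1/16 = 9.125
χ² = Σ (O − E)² / E
  black rough-coated: (65 − 82.125)² / 82.125 = 3.5710
  black smooth-coated: (28 − 27.375)² / 27.375 = 0.0143
  white rough-coated: (40 − 27.375)² / 27.375 = 5.8225
  white smooth-coated: (13 − 9.125)² / 9.125 = 1.6455
χ² = 3.5710 + 0.0143 + 5.8225 + 1.6455 = 11.0533 ≈ 11.053
Degrees of freedom = 4 − 1 = 3; critical value at α = 0.05 is 7.815.
Since 11.053 > 7.815, we reject the null hypothesis — the data do not fit the 9:3:3:1 ratio.

11.053; not consistent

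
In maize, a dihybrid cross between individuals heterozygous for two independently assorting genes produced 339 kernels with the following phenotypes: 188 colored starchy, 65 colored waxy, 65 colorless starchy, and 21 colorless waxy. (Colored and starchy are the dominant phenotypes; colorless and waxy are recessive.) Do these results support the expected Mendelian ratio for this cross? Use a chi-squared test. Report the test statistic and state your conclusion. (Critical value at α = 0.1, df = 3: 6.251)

0.105; consistent

A dihybrid F₂ with independent assortment and complete dominance at both loci gives a 9:3:3:1 phenotypic ratio.
The 9:3:3:1 ratio has 16 parts, so with N = 339 the expected counts are:
  colored starchy: 339 × 9/16 = 190.6875
  colored waxy: 339 × 3/16 = 63.5625
  colorless starchy: 339 × 3/16 = 63.5625
  colorless waxy: 339 × 1/16 = 21.1875
χ² = Σ (O − E)² / E
  colored starchy: (188 − 190.6875)² / 190.6875 = 0.0379
  colored waxy: (65 − 63.5625)² / 63.5625 = 0.0325
  colorless starchy: (65 − 63.5625)² / 63.5625 = 0.0325
  colorless waxy: (21 − 21.1875)² / 21.1875 = 0.0017
χ² = 0.0379 + 0.0325 + 0.0325 + 0.0017 = 0.1046 ≈ 0.105
Degrees of freedom = 4 − 1 = 3; critical value at α = 0.1 is 6.251.
Since 0.105 < 6.251, we fail to reject the null hypothesis — the data are consistent with the 9:3:3:1 ratio.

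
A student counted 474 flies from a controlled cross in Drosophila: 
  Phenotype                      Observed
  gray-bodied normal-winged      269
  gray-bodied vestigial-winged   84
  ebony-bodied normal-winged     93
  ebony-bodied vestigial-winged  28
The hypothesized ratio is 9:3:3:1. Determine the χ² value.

Total ratio parts = 16. Expected numbers out of 474:
  gray-bodied normal-winged: 474 × 9/16 = 266.625
  gray-bodied vestigial-winged: 474 × 3/16 = 88.875
  ebony-bodied normal-winged: 474 × 3/16 = 88.875
  ebony-bodied vestigial-winged: 474 × 1/16 = 29.625
χ² = Σ (O − E)² / E
  gray-bodied normal-winged: (269 − 266.625)² / 266.625 = 0.0212
  gray-bodied vestigial-winged: (84 − 88.875)² / 88.875 = 0.2674
  ebony-bodied normal-winged: (93 − 88.875)² / 88.875 = 0.1915
  ebony-bodied vestigial-winged: (28 − 29.625)² / 29.625 = 0.0891
χ² = 0.0212 + 0.2674 + 0.1915 + 0.0891 = 0.5692 ≈ 0.569

0.569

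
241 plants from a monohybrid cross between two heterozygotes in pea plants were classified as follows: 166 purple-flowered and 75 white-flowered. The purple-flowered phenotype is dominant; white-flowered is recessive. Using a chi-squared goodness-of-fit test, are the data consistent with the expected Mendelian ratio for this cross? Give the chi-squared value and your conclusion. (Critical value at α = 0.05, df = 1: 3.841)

4.815; not consistent

For a monohybrid cross between heterozygotes with complete dominance, the expected phenotypic ratio is 3:1.
The 3:1 ratio has 4 parts, so with N = 241 the expected counts are:
  purple-flowered: 241 × 3/4 = 180.75
  white-flowered: 241 × 1/4 = 60.25
χ² = Σ (O − E)² / E
  purple-flowered: (166 − 180.75)² / 180.75 = 1.2037
  white-flowered: (75 − 60.25)² / 60.25 = 3.6110
χ² = 1.2037 + 3.6110 = 4.8147 ≈ 4.815
Degrees of freedom = 2 − 1 = 1; critical value at α = 0.05 is 3.841.
Since 4.815 > 3.841, we reject the null hypothesis — the data do not fit the 3:1 ratio.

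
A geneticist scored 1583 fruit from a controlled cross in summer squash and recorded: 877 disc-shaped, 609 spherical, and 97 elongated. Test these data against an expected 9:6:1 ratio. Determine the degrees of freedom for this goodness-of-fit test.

2

A goodness-of-fit test with 3 phenotype classes has df = 3 − 1 = 2.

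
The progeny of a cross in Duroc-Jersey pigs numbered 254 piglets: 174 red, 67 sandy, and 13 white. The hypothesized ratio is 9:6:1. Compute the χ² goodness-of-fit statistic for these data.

15.680

Under the 9:6:1 hypothesis (Σ ratio = 16, N = 254):
  red: 254 × 9/16 = 142.875
  sandy: 254 × 6/16 = 95.25
  white: 254 × 1/16 = 15.875
χ² = Σ (O − E)² / E
  red: (174 − 142.875)² / 142.875 = 6.7805
  sandy: (67 − 95.25)² / 95.25 = 8.3786
  white: (13 − 15.875)² / 15.875 = 0.5207
χ² = 6.7805 + 8.3786 + 0.5207 = 15.6798 ≈ 15.680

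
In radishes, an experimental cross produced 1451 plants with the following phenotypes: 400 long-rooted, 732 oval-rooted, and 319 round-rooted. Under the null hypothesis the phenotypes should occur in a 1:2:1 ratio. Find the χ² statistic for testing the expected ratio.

9.160

Expected counts for N = 1451 under a 1:2:1 ratio (total parts = 4):
  long-rooted: 1451 × 1/4 = 362.75
  oval-rooted: 1451 × 2/4 = 725.5
  round-rooted: 1451 × 1/4 = 362.75
χ² = Σ (O − E)² / E
  long-rooted: (400 − 362.75)² / 362.75 = 3.8251
  oval-rooted: (732 − 725.5)² / 725.5 = 0.0582
  round-rooted: (319 − 362.75)² / 362.75 = 5.2765
χ² = 3.8251 + 0.0582 + 5.2765 = 9.1598 ≈ 9.160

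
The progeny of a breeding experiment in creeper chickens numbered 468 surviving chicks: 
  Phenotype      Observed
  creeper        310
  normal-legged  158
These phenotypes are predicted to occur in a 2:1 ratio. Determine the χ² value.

Under the 2:1 hypothesis (Σ ratio = 3, N = 468):
  creeper: 468 × 2/3 = 312
  normal-legged: 468 × 1/3 = 156
χ² = Σ (O − E)² / E
  creeper: (310 − 312)² / 312 = 0.0128
  normal-legged: (158 − 156)² / 156 = 0.0256
χ² = 0.0128 + 0.0256 = 0.0384 ≈ 0.038

0.038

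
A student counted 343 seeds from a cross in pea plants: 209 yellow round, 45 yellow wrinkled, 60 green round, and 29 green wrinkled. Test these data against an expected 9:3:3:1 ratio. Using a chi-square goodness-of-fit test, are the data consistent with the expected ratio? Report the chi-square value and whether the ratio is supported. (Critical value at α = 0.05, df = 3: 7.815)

Expected counts for N = 343 under a 9:3:3:1 ratio (total parts = 16):
  yellow round: 343 × 9/16 = 192.9375
  yellow wrinkled: 343 × 3/16 = 64.3125
  green round: 343 × 3/16 = 64.3125
  green wrinkled: 343 × 1/16 = 21.4375
χ² = Σ (O − E)² / E
  yellow round: (209 − 192.9375)² / 192.9375 = 1.3372
  yellow wrinkled: (45 − 64.3125)² / 64.3125 = 5.7994
  green round: (60 − 64.3125)² / 64.3125 = 0.2892
  green wrinkled: (29 − 21.4375)² / 21.4375 = 2.6678
χ² = 1.3372 + 5.7994 + 0.2892 + 2.6678 = 10.0936 ≈ 10.094
Degrees of freedom = 4 − 1 = 3; critical value at α = 0.05 is 7.815.
Since 10.094 > 7.815, we reject the null hypothesis — the data do not fit the 9:3:3:1 ratio.

10.094; not consistent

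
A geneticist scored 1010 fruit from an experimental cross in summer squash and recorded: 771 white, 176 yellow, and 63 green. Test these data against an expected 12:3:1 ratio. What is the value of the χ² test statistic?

The 12:3:1 ratio has 16 parts, so with N = 1010 the expected counts are:
  white: 1010 × 12/16 = 757.5
  yellow: 1010 × 3/16 = 189.375
  green: 1010 × 1/16 = 63.125
χ² = Σ (O − E)² / E
  white: (771 − 757.5)² / 757.5 = 0.2406
  yellow: (176 − 189.375)² / 189.375 = 0.9446
  green: (63 − 63.125)² / 63.125 = 0.0002
χ² = 0.2406 + 0.9446 + 0.0002 = 1.1854 ≈ 1.185

1.185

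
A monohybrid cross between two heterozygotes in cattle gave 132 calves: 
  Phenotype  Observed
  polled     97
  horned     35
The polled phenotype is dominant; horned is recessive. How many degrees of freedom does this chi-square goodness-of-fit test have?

1

For a monohybrid cross between heterozygotes with complete dominance, the expected phenotypic ratio is 3:1.
A goodness-of-fit test with 2 phenotype classes has df = 2 − 1 = 1.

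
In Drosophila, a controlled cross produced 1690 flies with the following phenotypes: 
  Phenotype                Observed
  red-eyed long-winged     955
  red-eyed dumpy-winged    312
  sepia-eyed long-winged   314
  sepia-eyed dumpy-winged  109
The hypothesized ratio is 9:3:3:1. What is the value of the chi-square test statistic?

0.229

Total ratio parts = 16. Expected numbers out of 1690:
  red-eyed long-winged: 1690 × 9/16 = 950.625
  red-eyed dumpy-winged: 1690 × 3/16 = 316.875
  sepia-eyed long-winged: 1690 × 3/16 = 316.875
  sepia-eyed dumpy-winged: 1690 × 1/16 = 105.625
χ² = Σ (O − E)² / E
  red-eyed long-winged: (955 − 950.625)² / 950.625 = 0.0201
  red-eyed dumpy-winged: (312 − 316.875)² / 316.875 = 0.0750
  sepia-eyed long-winged: (314 − 316.875)² / 316.875 = 0.0261
  sepia-eyed dumpy-winged: (109 − 105.625)² / 105.625 = 0.1078
χ² = 0.0201 + 0.0750 + 0.0261 + 0.1078 = 0.229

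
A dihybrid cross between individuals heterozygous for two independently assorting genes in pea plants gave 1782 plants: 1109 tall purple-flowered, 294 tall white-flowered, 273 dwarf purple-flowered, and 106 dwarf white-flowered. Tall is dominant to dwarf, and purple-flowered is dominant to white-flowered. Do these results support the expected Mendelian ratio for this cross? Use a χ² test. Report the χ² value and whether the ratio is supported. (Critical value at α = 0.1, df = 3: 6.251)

A dihybrid F₂ with independent assortment and complete dominance at both loci gives a 9:3:3:1 phenotypic ratio.
Total ratio parts = 16. Expected numbers out of 1782:
  tall purple-flowered: 1782 × 9/16 = 1002.375
  tall white-flowered: 1782 × 3/16 = 334.125
  dwarf purple-flowered: 1782 × 3/16 = 334.125
  dwarf white-flowered: 1782 × 1/16 = 111.375
χ² = Σ (O − E)² / E
  tall purple-flowered: (1109 − 1002.375)² / 1002.375 = 11.3420
  tall white-flowered: (294 − 334.125)² / 334.125 = 4.8186
  dwarf purple-flowered: (273 − 334.125)² / 334.125 = 11.1822
  dwarf white-flowered: (106 − 111.375)² / 111.375 = 0.2594
χ² = 11.3420 + 4.8186 + 11.1822 + 0.2594 = 27.6022 ≈ 27.602
Degrees of freedom = 4 − 1 = 3; critical value at α = 0.1 is 6.251.
Since 27.602 > 6.251, we reject the null hypothesis — the data do not fit the 9:3:3:1 ratio.

27.602; not consistent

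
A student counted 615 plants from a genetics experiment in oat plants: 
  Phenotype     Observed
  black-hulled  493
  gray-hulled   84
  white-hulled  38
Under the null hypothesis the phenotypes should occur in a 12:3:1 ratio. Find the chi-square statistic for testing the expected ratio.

10.693

Total ratio parts = 16. Expected numbers out of 615:
  black-hulled: 615 × 12/16 = 461.25
  gray-hulled: 615 × 3/16 = 115.3125
  white-hulled: 615 × 1/16 = 38.4375
χ² = Σ (O − E)² / E
  black-hulled: (493 − 461.25)² / 461.25 = 2.1855
  gray-hulled: (84 − 115.3125)² / 115.3125 = 8.5027
  white-hulled: (38 − 38.4375)² / 38.4375 = 0.0050
χ² = 2.1855 + 8.5027 + 0.0050 = 10.6932 ≈ 10.693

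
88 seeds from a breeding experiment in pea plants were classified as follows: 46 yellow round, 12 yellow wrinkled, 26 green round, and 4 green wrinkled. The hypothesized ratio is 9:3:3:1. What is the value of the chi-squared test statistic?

7.354

Total ratio parts = 16. Expected numbers out of 88:
  yellow round: 88 × 9/16 = 49.5
  yellow wrinkled: 88 × 3/16 = 16.5
  green round: 88 × 3/16 = 16.5
  green wrinkled: 88 × 1/16 = 5.5
χ² = Σ (O − E)² / E
  yellow round: (46 − 49.5)² / 49.5 = 0.2475
  yellow wrinkled: (12 − 16.5)² / 16.5 = 1.2273
  green round: (26 − 16.5)² / 16.5 = 5.4697
  green wrinkled: (4 − 5.5)² / 5.5 = 0.4091
χ² = 0.2475 + 1.2273 + 5.4697 + 0.4091 = 7.3536 ≈ 7.354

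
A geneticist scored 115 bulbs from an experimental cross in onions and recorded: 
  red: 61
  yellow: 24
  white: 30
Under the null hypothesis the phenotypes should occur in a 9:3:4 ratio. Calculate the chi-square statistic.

0.540

Expected counts for N = 115 under a 9:3:4 ratio (total parts = 16):
  red: 115 × 9/16 = 64.6875
  yellow: 115 × 3/16 = 21.5625
  white: 115 × 4/16 = 28.75
χ² = Σ (O − E)² / E
  red: (61 − 64.6875)² / 64.6875 = 0.2102
  yellow: (24 − 21.5625)² / 21.5625 = 0.2755
  white: (30 − 28.75)² / 28.75 = 0.0543
χ² = 0.2102 + 0.2755 + 0.0543 = 0.540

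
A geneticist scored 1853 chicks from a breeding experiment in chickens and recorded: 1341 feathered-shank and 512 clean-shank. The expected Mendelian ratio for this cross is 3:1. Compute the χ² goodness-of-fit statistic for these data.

Under the 3:1 hypothesis (Σ ratio = 4, N = 1853):
  feathered-shank: 1853 × 3/4 = 1389.75
  clean-shank: 1853 × 1/4 = 463.25
χ² = Σ (O − E)² / E
  feathered-shank: (1341 − 1389.75)² / 1389.75 = 1.7101
  clean-shank: (512 − 463.25)² / 463.25 = 5.1302
χ² = 1.7101 + 5.1302 = 6.8403 ≈ 6.840

6.840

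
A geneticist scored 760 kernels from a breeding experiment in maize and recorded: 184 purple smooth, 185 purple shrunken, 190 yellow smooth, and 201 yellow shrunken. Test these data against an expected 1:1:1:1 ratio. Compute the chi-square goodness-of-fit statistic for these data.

Under the 1:1:1:1 hypothesis (Σ ratio = 4, N = 760):
  purple smooth: 760 × 1/4 = 190
  purple shrunken: 760 × 1/4 = 190
  yellow smooth: 760 × 1/4 = 190
  yellow shrunken: 760 × 1/4 = 190
χ² = Σ (O − E)² / E
  purple smooth: (184 − 190)² / 190 = 0.1895
  purple shrunken: (185 − 190)² / 190 = 0.1316
  yellow smooth: (190 − 190)² / 190 = 0.0000
  yellow shrunken: (201 − 190)² / 190 = 0.6368
χ² = 0.1895 + 0.1316 + 0.0000 + 0.6368 = 0.9579 ≈ 0.958

0.958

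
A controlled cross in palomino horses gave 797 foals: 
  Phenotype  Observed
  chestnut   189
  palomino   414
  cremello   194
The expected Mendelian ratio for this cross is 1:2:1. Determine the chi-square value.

Expected counts for N = 797 under a 1:2:1 ratio (total parts = 4):
  chestnut: 797 × 1/4 = 199.25
  palomino: 797 × 2/4 = 398.5
  cremello: 797 × 1/4 = 199.25
χ² = Σ (O − E)² / E
  chestnut: (189 − 199.25)² / 199.25 = 0.5273
  palomino: (414 − 398.5)² / 398.5 = 0.6029
  cremello: (194 − 199.25)² / 199.25 = 0.1383
χ² = 0.5273 + 0.6029 + 0.1383 = 1.2685 ≈ 1.269

1.269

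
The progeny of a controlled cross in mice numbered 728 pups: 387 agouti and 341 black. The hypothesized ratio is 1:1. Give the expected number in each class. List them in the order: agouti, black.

364, 364

Expected counts for N = 728 under a 1:1 ratio (total parts = 2):
  agouti: 728 × 1/2 = 364
  black: 728 × 1/2 = 364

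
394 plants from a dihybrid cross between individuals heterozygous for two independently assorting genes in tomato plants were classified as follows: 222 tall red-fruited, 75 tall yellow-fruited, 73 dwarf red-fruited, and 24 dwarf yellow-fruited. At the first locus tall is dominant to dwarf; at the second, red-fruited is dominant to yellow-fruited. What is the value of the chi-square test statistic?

A dihybrid F₂ with independent assortment and complete dominance at both loci gives a 9:3:3:1 phenotypic ratio.
The 9:3:3:1 ratio has 16 parts, so with N = 394 the expected counts are:
  tall red-fruited: 394 × 9/16 = 221.625
  tall yellow-fruited: 394 × 3/16 = 73.875
  dwarf red-fruited: 394 × 3/16 = 73.875
  dwarf yellow-fruited: 394 × 1/16 = 24.625
χ² = Σ (O − E)² / E
  tall red-fruited: (222 − 221.625)² / 221.625 = 0.0006
  tall yellow-fruited: (75 − 73.875)² / 73.875 = 0.0171
  dwarf red-fruited: (73 − 73.875)² / 73.875 = 0.0104
  dwarf yellow-fruited: (24 − 24.625)² / 24.625 = 0.0159
χ² = 0.0006 + 0.0171 + 0.0104 + 0.0159 = 0.044

0.044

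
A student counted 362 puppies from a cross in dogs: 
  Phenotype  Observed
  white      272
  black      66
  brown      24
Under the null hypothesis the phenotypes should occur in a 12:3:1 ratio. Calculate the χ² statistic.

0.136

Expected counts for N = 362 under a 12:3:1 ratio (total parts = 16):
  white: 362 × 12/16 = 271.5
  black: 362 × 3/16 = 67.875
  brown: 362 × 1/16 = 22.625
χ² = Σ (O − E)² / E
  white: (272 − 271.5)² / 271.5 = 0.0009
  black: (66 − 67.875)² / 67.875 = 0.0518
  brown: (24 − 22.625)² / 22.625 = 0.0836
χ² = 0.0009 + 0.0518 + 0.0836 = 0.1363 ≈ 0.136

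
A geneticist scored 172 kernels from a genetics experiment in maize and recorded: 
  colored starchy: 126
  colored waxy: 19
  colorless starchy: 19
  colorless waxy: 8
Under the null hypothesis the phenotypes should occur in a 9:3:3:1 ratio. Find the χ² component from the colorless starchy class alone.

Expected counts for N = 172 under a 9:3:3:1 ratio (total parts = 16):
  colored starchy: 172 × 9/16 = 96.75
  colored waxy: 172 × 3/16 = 32.25
  colorless starchy: 172 × 3/16 = 32.25
  colorless waxy: 172 × 1/16 = 10.75
Contribution of colorless starchy: (19 − 32.25)² / 32.25 = 5.4438

5.444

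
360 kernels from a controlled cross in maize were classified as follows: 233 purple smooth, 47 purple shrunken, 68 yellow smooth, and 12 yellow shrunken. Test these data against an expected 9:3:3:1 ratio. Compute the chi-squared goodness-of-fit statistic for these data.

Total ratio parts = 16. Expected numbers out of 360:
  purple smooth: 360 × 9/16 = 202.5
  purple shrunken: 360 × 3/16 = 67.5
  yellow smooth: 360 × 3/16 = 67.5
  yellow shrunken: 360 × 1/16 = 22.5
χ² = Σ (O − E)² / E
  purple smooth: (233 − 202.5)² / 202.5 = 4.5938
  purple shrunken: (47 − 67.5)² / 67.5 = 6.2259
  yellow smooth: (68 − 67.5)² / 67.5 = 0.0037
  yellow shrunken: (12 − 22.5)² / 22.5 = 4.9000
χ² = 4.5938 + 6.2259 + 0.0037 + 4.9000 = 15.7234 ≈ 15.723

15.723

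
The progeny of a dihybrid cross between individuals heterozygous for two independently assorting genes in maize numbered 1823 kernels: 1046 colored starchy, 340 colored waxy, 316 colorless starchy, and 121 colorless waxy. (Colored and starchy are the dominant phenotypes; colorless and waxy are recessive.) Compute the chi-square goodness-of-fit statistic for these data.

2.809

A dihybrid F₂ with independent assortment and complete dominance at both loci gives a 9:3:3:1 phenotypic ratio.
Expected counts for N = 1823 under a 9:3:3:1 ratio (total parts = 16):
  colored starchy: 1823 × 9/16 = 1025.4375
  colored waxy: 1823 × 3/16 = 341.8125
  colorless starchy: 1823 × 3/16 = 341.8125
  colorless waxy: 1823 × 1/16 = 113.9375
χ² = Σ (O − E)² / E
  colored starchy: (1046 − 1025.4375)² / 1025.4375 = 0.4123
  colored waxy: (340 − 341.8125)² / 341.8125 = 0.0096
  colorless starchy: (316 − 341.8125)² / 341.8125 = 1.9493
  colorless waxy: (121 − 113.9375)² / 113.9375 = 0.4378
χ² = 0.4123 + 0.0096 + 1.9493 + 0.4378 = 2.809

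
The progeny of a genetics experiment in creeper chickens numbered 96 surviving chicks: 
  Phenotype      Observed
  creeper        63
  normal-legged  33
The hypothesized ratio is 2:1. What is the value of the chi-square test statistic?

0.047

Under the 2:1 hypothesis (Σ ratio = 3, N = 96):
  creeper: 96 × 2/3 = 64
  normal-legged: 96 × 1/3 = 32
χ² = Σ (O − E)² / E
  creeper: (63 − 64)² / 64 = 0.0156
  normal-legged: (33 − 32)² / 32 = 0.0312
χ² = 0.0156 + 0.0312 = 0.0468 ≈ 0.047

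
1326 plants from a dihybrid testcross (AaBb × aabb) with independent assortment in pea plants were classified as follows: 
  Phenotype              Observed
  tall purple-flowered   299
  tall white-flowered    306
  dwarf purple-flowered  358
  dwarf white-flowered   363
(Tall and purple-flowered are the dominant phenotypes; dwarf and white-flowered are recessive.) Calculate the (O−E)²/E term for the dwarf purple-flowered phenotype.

A dihybrid testcross with independent assortment gives a 1:1:1:1 ratio.
Under the 1:1:1:1 hypothesis (Σ ratio = 4, N = 1326):
  tall purple-flowered: 1326 × 1/4 = 331.5
  tall white-flowered: 1326 × 1/4 = 331.5
  dwarf purple-flowered: 1326 × 1/4 = 331.5
  dwarf white-flowered: 1326 × 1/4 = 331.5
Contribution of dwarf purple-flowered: (358 − 331.5)² / 331.5 = 2.1184

2.118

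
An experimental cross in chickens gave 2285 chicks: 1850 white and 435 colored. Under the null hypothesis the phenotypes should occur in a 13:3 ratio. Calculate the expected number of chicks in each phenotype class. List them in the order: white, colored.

Total ratio parts = 16. Expected numbers out of 2285:
  white: 2285 × 13/16 = 1856.5625
  colored: 2285 × 3/16 = 428.4375

1856.5625, 428.4375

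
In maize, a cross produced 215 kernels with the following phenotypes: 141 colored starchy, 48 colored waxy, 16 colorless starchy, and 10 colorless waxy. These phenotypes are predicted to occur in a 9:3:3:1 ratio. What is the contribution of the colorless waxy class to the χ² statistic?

0.879

Total ratio parts = 16. Expected numbers out of 215:
  colored starchy: 215 × 9/16 = 120.9375
  colored waxy: 215 × 3/16 = 40.3125
  colorless starchy: 215 × 3/16 = 40.3125
  colorless waxy: 215 × 1/16 = 13.4375
Contribution of colorless waxy: (10 − 13.4375)² / 13.4375 = 0.8794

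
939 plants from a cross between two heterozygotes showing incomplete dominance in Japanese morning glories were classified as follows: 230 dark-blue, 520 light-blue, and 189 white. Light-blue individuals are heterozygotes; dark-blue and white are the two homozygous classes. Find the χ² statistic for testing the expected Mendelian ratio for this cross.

With incomplete dominance, a heterozygote × heterozygote cross gives a 1:2:1 phenotypic ratio.
Total ratio parts = 4. Expected numbers out of 939:
  dark-blue: 939 × 1/4 = 234.75
  light-blue: 939 × 2/4 = 469.5
  white: 939 × 1/4 = 234.75
χ² = Σ (O − E)² / E
  dark-blue: (230 − 234.75)² / 234.75 = 0.0961
  light-blue: (520 − 469.5)² / 469.5 = 5.4318
  white: (189 − 234.75)² / 234.75 = 8.9161
χ² = 0.0961 + 5.4318 + 8.9161 = 14.444

14.444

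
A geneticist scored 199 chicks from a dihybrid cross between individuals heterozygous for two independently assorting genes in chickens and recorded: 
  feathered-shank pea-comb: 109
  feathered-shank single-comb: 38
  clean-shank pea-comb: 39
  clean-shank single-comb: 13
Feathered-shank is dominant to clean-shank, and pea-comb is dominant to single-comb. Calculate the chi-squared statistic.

A dihybrid F₂ with independent assortment and complete dominance at both loci gives a 9:3:3:1 phenotypic ratio.
Total ratio parts = 16. Expected numbers out of 199:
  feathered-shank pea-comb: 199 × 9/16 = 111.9375
  feathered-shank single-comb: 199 × 3/16 = 37.3125
  clean-shank pea-comb: 199 × 3/16 = 37.3125
  clean-shank single-comb: 199 × 1/16 = 12.4375
χ² = Σ (O − E)² / E
  feathered-shank pea-comb: (109 − 111.9375)² / 111.9375 = 0.0771
  feathered-shank single-comb: (38 − 37.3125)² / 37.3125 = 0.0127
  clean-shank pea-comb: (39 − 37.3125)² / 37.3125 = 0.0763
  clean-shank single-comb: (13 − 12.4375)² / 12.4375 = 0.0254
χ² = 0.0771 + 0.0127 + 0.0763 + 0.0254 = 0.1915 ≈ 0.192

0.192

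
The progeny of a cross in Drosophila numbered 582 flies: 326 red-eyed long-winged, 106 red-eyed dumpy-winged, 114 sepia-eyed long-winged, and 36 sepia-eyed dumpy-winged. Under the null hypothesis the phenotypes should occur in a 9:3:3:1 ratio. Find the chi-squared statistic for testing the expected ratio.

0.317

The 9:3:3:1 ratio has 16 parts, so with N = 582 the expected counts are:
  red-eyed long-winged: 582 × 9/16 = 327.375
  red-eyed dumpy-winged: 582 × 3/16 = 109.125
  sepia-eyed long-winged: 582 × 3/16 = 109.125
  sepia-eyed dumpy-winged: 582 × 1/16 = 36.375
χ² = Σ (O − E)² / E
  red-eyed long-winged: (326 − 327.375)² / 327.375 = 0.0058
  red-eyed dumpy-winged: (106 − 109.125)² / 109.125 = 0.0895
  sepia-eyed long-winged: (114 − 109.125)² / 109.125 = 0.2178
  sepia-eyed dumpy-winged: (36 − 36.375)² / 36.375 = 0.0039
χ² = 0.0058 + 0.0895 + 0.2178 + 0.0039 = 0.317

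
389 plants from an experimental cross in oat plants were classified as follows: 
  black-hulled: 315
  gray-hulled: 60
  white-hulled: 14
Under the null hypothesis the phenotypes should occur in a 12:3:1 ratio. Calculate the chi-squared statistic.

8.522

The 12:3:1 ratio has 16 parts, so with N = 389 the expected counts are:
  black-hulled: 389 × 12/16 = 291.75
  gray-hulled: 389 × 3/16 = 72.9375
  white-hulled: 389 × 1/16 = 24.3125
χ² = Σ (O − E)² / E
  black-hulled: (315 − 291.75)² / 291.75 = 1.8528
  gray-hulled: (60 − 72.9375)² / 72.9375 = 2.2948
  white-hulled: (14 − 24.3125)² / 24.3125 = 4.3742
χ² = 1.8528 + 2.2948 + 4.3742 = 8.5218 ≈ 8.522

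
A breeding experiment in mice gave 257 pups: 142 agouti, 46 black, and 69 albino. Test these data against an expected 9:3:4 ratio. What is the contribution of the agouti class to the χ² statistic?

Under the 9:3:4 hypothesis (Σ ratio = 16, N = 257):
  agouti: 257 × 9/16 = 144.5625
  black: 257 × 3/16 = 48.1875
  albino: 257 × 4/16 = 64.25
Contribution of agouti: (142 − 144.5625)² / 144.5625 = 0.0454

0.045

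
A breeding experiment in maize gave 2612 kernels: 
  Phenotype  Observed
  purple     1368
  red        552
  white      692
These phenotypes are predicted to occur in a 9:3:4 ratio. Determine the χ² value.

17.219

Expected counts for N = 2612 under a 9:3:4 ratio (total parts = 16):
  purple: 2612 × 9/16 = 1469.25
  red: 2612 × 3/16 = 489.75
  white: 2612 × 4/16 = 653
χ² = Σ (O − E)² / E
  purple: (1368 − 1469.25)² / 1469.25 = 6.9774
  red: (552 − 489.75)² / 489.75 = 7.9123
  white: (692 − 653)² / 653 = 2.3292
χ² = 6.9774 + 7.9123 + 2.3292 = 17.2189 ≈ 17.219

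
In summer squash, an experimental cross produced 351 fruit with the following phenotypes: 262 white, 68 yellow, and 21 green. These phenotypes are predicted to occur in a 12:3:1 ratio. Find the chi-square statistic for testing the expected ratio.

The 12:3:1 ratio has 16 parts, so with N = 351 the expected counts are:
  white: 351 × 12/16 = 263.25
  yellow: 351 × 3/16 = 65.8125
  green: 351 × 1/16 = 21.9375
χ² = Σ (O − E)² / E
  white: (262 − 263.25)² / 263.25 = 0.0059
  yellow: (68 − 65.8125)² / 65.8125 = 0.0727
  green: (21 − 21.9375)² / 21.9375 = 0.0401
χ² = 0.0059 + 0.0727 + 0.0401 = 0.1187 ≈ 0.119

0.119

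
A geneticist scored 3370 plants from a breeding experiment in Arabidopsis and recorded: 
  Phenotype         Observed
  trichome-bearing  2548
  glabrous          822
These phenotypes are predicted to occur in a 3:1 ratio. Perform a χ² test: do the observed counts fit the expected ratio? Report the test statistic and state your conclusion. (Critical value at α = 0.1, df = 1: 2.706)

Total ratio parts = 4. Expected numbers out of 3370:
  trichome-bearing: 3370 × 3/4 = 2527.5
  glabrous: 3370 × 1/4 = 842.5
χ² = Σ (O − E)² / E
  trichome-bearing: (2548 − 2527.5)² / 2527.5 = 0.1663
  glabrous: (822 − 842.5)² / 842.5 = 0.4988
χ² = 0.1663 + 0.4988 = 0.6651 ≈ 0.665
Degrees of freedom = 2 − 1 = 1; critical value at α = 0.1 is 2.706.
Since 0.665 < 2.706, we fail to reject the null hypothesis — the data are consistent with the 3:1 ratio.

0.665; consistent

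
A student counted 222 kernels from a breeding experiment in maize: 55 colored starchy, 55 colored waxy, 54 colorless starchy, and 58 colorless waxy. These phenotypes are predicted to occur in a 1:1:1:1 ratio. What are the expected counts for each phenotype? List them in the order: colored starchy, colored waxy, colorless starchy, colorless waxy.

55.5, 55.5, 55.5, 55.5

Total ratio parts = 4. Expected numbers out of 222:
  colored starchy: 222 × 1/4 = 55.5
  colored waxy: 222 × 1/4 = 55.5
  colorless starchy: 222 × 1/4 = 55.5
  colorless waxy: 222 × 1/4 = 55.5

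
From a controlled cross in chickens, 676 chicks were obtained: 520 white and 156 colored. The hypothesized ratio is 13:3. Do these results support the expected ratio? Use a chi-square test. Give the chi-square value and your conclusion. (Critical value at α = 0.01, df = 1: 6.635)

Expected counts for N = 676 under a 13:3 ratio (total parts = 16):
  white: 676 × 13/16 = 549.25
  colored: 676 × 3/16 = 126.75
χ² = Σ (O − E)² / E
  white: (520 − 549.25)² / 549.25 = 1.5577
  colored: (156 − 126.75)² / 126.75 = 6.7500
χ² = 1.5577 + 6.7500 = 8.3077 ≈ 8.308
Degrees of freedom = 2 − 1 = 1; critical value at α = 0.01 is 6.635.
Since 8.308 > 6.635, we reject the null hypothesis — the data do not fit the 13:3 ratio.

8.308; not consistent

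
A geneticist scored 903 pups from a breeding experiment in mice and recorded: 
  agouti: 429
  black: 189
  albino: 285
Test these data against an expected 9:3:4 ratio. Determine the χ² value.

30.107

Under the 9:3:4 hypothesis (Σ ratio = 16, N = 903):
  agouti: 903 × 9/16 = 507.9375
  black: 903 × 3/16 = 169.3125
  albino: 903 × 4/16 = 225.75
χ² = Σ (O − E)² / E
  agouti: (429 − 507.9375)² / 507.9375 = 12.2675
  black: (189 − 169.3125)² / 169.3125 = 2.2892
  albino: (285 − 225.75)² / 225.75 = 15.5507
χ² = 12.2675 + 2.2892 + 15.5507 = 30.1074 ≈ 30.107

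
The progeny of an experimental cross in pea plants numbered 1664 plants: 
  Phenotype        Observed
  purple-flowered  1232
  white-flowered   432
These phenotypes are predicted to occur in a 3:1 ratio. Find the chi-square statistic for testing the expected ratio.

0.821

Under the 3:1 hypothesis (Σ ratio = 4, N = 1664):
  purple-flowered: 1664 × 3/4 = 1248
  white-flowered: 1664 × 1/4 = 416
χ² = Σ (O − E)² / E
  purple-flowered: (1232 − 1248)² / 1248 = 0.2051
  white-flowered: (432 − 416)² / 416 = 0.6154
χ² = 0.2051 + 0.6154 = 0.8205 ≈ 0.821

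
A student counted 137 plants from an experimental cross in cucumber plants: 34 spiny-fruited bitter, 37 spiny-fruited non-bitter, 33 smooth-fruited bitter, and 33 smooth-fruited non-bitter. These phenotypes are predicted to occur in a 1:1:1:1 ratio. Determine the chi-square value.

Total ratio parts = 4. Expected numbers out of 137:
  spiny-fruited bitter: 137 × 1/4 = 34.25
  spiny-fruited non-bitter: 137 × 1/4 = 34.25
  smooth-fruited bitter: 137 × 1/4 = 34.25
  smooth-fruited non-bitter: 137 × 1/4 = 34.25
χ² = Σ (O − E)² / E
  spiny-fruited bitter: (34 − 34.25)² / 34.25 = 0.0018
  spiny-fruited non-bitter: (37 − 34.25)² / 34.25 = 0.2208
  smooth-fruited bitter: (33 − 34.25)² / 34.25 = 0.0456
  smooth-fruited non-bitter: (33 − 34.25)² / 34.25 = 0.0456
χ² = 0.0018 + 0.2208 + 0.0456 + 0.0456 = 0.3138 ≈ 0.314

0.314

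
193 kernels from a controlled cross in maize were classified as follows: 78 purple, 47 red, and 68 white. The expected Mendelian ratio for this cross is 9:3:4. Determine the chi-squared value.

19.919

The 9:3:4 ratio has 16 parts, so with N = 193 the expected counts are:
  purple: 193 × 9/16 = 108.5625
  red: 193 × 3/16 = 36.1875
  white: 193 × 4/16 = 48.25
χ² = Σ (O − E)² / E
  purple: (78 − 108.5625)² / 108.5625 = 8.6040
  red: (47 − 36.1875)² / 36.1875 = 3.2307
  white: (68 − 48.25)² / 48.25 = 8.0842
χ² = 8.6040 + 3.2307 + 8.0842 = 19.9189 ≈ 19.919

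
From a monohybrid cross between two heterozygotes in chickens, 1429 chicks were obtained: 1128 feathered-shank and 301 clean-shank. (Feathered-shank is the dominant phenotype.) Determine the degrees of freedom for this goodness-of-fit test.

For a monohybrid cross between heterozygotes with complete dominance, the expected phenotypic ratio is 3:1.
A goodness-of-fit test with 2 phenotype classes has df = 2 − 1 = 1.

1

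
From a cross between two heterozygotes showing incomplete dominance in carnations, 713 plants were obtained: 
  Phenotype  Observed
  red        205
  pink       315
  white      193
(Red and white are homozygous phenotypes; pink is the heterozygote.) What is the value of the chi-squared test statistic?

With incomplete dominance, a heterozygote × heterozygote cross gives a 1:2:1 phenotypic ratio.
Under the 1:2:1 hypothesis (Σ ratio = 4, N = 713):
  red: 713 × 1/4 = 178.25
  pink: 713 × 2/4 = 356.5
  white: 713 × 1/4 = 178.25
χ² = Σ (O − E)² / E
  red: (205 − 178.25)² / 178.25 = 4.0144
  pink: (315 − 356.5)² / 356.5 = 4.8310
  white: (193 − 178.25)² / 178.25 = 1.2205
χ² = 4.0144 + 4.8310 + 1.2205 = 10.0659 ≈ 10.066

10.066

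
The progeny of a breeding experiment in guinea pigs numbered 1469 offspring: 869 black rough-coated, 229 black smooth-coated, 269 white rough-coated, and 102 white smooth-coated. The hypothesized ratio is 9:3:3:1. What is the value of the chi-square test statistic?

11.315

Under the 9:3:3:1 hypothesis (Σ ratio = 16, N = 1469):
  black rough-coated: 1469 × 9/16 = 826.3125
  black smooth-coated: 1469 × 3/16 = 275.4375
  white rough-coated: 1469 × 3/16 = 275.4375
  white smooth-coated: 1469 × 1/16 = 91.8125
χ² = Σ (O − E)² / E
  black rough-coated: (869 − 826.3125)² / 826.3125 = 2.2052
  black smooth-coated: (229 − 275.4375)² / 275.4375 = 7.8291
  white rough-coated: (269 − 275.4375)² / 275.4375 = 0.1505
  white smooth-coated: (102 − 91.8125)² / 91.8125 = 1.1304
χ² = 2.2052 + 7.8291 + 0.1505 + 1.1304 = 11.3152 ≈ 11.315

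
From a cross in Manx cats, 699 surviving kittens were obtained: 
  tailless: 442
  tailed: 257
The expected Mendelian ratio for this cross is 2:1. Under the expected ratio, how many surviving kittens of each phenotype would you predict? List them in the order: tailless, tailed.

466, 233

The 2:1 ratio has 3 parts, so with N = 699 the expected counts are:
  tailless: 699 × 2/3 = 466
  tailed: 699 × 1/3 = 233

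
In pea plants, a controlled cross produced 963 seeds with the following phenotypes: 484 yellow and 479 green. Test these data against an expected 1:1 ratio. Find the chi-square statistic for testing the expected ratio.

Total ratio parts = 2. Expected numbers out of 963:
  yellow: 963 × 1/2 = 481.5
  green: 963 × 1/2 = 481.5
χ² = Σ (O − E)² / E
  yellow: (484 − 481.5)² / 481.5 = 0.0130
  green: (479 − 481.5)² / 481.5 = 0.0130
χ² = 0.0130 + 0.0130 = 0.026

0.026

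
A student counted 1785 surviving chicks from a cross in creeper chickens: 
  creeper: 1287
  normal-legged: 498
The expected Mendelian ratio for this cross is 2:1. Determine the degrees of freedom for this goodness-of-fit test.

A goodness-of-fit test with 2 phenotype classes has df = 2 − 1 = 1.

1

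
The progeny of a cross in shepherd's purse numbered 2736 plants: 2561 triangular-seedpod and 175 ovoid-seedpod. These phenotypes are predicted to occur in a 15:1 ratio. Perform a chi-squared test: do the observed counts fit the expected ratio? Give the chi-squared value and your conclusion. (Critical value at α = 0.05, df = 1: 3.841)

The 15:1 ratio has 16 parts, so with N = 2736 the expected counts are:
  triangular-seedpod: 2736 × 15/16 = 2565
  ovoid-seedpod: 2736 × 1/16 = 171
χ² = Σ (O − E)² / E
  triangular-seedpod: (2561 − 2565)² / 2565 = 0.0062
  ovoid-seedpod: (175 − 171)² / 171 = 0.0936
χ² = 0.0062 + 0.0936 = 0.0998 ≈ 0.100
Degrees of freedom = 2 − 1 = 1; critical value at α = 0.05 is 3.841.
Since 0.100 < 3.841, we fail to reject the null hypothesis — the data are consistent with the 15:1 ratio.

0.100; consistent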